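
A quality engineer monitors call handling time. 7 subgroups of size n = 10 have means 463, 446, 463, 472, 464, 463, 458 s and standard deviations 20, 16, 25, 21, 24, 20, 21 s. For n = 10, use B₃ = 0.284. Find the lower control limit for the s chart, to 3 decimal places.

5.964

s̄ = (20 + 16 + 25 + 21 + 24 + 20 + 21) / 7 = 21.0000
LCL_s = B₃·s̄ = 0.284 × 21.0000 = 5.9640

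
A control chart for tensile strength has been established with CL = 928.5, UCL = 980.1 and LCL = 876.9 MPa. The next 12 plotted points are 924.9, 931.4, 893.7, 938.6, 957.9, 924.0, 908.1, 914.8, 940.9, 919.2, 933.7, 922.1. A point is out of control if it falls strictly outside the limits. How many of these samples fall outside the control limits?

All 12 points lie within [876.9, 980.1].

0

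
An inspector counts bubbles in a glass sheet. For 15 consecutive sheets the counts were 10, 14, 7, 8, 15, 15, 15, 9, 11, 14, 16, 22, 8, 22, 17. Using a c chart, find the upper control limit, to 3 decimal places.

24.570

c̄ = (10 + 14 + 7 + 8 + 15 + 15 + 15 + 9 + 11 + 14 + 16 + 22 + 8 + 22 + 17) / 15 = 203 / 15 = 13.5333
UCL = c̄ + 3√c̄ = 13.5333 + 3 × √13.5333 = 13.5333 + 3 × 3.6788 = 24.5696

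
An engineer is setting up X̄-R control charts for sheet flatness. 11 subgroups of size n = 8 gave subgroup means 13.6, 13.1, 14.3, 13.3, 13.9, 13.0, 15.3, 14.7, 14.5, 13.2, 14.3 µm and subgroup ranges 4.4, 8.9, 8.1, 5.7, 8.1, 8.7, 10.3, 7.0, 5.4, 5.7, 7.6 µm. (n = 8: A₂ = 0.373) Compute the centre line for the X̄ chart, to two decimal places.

13.93

X̄̄ = (13.6 + 13.1 + 14.3 + 13.3 + 13.9 + 13.0 + 15.3 + 14.7 + 14.5 + 13.2 + 14.3) / 11 = 153.2000 / 11 = 13.9273
CL = X̄̄ = 13.9273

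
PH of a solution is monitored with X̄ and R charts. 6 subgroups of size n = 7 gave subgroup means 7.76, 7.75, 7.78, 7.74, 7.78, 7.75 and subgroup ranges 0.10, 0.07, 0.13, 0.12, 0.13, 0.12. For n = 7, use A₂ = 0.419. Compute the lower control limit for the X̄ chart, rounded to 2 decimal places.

7.71

X̄̄ = (7.76 + 7.75 + 7.78 + 7.74 + 7.78 + 7.75) / 6 = 46.5600 / 6 = 7.7600
R̄ = (0.10 + 0.07 + 0.13 + 0.12 + 0.13 + 0.12) / 6 = 0.6700 / 6 = 0.1117
LCL = X̄̄ − A₂·R̄ = 7.7600 − 0.419 × 0.1117 = 7.7132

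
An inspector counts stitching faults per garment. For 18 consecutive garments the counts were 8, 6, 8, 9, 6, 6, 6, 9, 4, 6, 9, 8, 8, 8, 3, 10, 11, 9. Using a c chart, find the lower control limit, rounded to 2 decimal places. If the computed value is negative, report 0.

0.00

c̄ = (8 + 6 + 8 + 9 + 6 + 6 + 6 + 9 + 4 + 6 + 9 + 8 + 8 + 8 + 3 + 10 + 11 + 9) / 18 = 134 / 18 = 7.4444
LCL = c̄ − 3√c̄ = 7.4444 − 3 × 2.7285 = -0.7409 → 0 (cannot be negative)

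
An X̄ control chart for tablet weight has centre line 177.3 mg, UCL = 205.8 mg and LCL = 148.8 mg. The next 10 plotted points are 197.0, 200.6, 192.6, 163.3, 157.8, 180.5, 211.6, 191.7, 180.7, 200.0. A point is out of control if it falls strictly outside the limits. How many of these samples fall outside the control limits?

Compare each point to [148.8, 205.8]: sample 7 = 211.6 > UCL.

1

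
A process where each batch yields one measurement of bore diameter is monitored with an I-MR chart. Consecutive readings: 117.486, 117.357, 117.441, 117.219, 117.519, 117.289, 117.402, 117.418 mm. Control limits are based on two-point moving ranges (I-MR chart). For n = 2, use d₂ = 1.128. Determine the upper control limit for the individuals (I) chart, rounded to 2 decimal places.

X̄ = (117.486 + 117.357 + 117.441 + 117.219 + 117.519 + 117.289 + 117.402 + 117.418) / 8 = 117.3914
Moving ranges: 0.129, 0.084, 0.222, 0.300, 0.230, 0.113, 0.016; M̄R̄ = 1.0940 / 7 = 0.1563
UCL = X̄ + 3·M̄R̄/d₂ = 117.3914 + 3 × 0.1563 / 1.128 = 117.8070

117.81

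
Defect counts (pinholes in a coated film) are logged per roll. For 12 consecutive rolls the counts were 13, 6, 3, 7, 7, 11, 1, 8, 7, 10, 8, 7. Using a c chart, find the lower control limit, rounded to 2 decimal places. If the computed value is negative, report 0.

c̄ = (13 + 6 + 3 + 7 + 7 + 11 + 1 + 8 + 7 + 10 + 8 + 7) / 12 = 88 / 12 = 7.3333
LCL = c̄ − 3√c̄ = 7.3333 − 3 × 2.7080 = -0.7907 → 0 (cannot be negative)

0.00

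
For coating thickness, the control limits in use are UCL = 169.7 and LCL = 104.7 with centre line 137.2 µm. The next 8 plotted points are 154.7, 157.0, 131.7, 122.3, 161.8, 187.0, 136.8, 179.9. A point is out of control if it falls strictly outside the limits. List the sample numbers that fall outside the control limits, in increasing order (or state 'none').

6, 8

Compare each point to [104.7, 169.7]: sample 6 = 187.0 > UCL; sample 8 = 179.9 > UCL.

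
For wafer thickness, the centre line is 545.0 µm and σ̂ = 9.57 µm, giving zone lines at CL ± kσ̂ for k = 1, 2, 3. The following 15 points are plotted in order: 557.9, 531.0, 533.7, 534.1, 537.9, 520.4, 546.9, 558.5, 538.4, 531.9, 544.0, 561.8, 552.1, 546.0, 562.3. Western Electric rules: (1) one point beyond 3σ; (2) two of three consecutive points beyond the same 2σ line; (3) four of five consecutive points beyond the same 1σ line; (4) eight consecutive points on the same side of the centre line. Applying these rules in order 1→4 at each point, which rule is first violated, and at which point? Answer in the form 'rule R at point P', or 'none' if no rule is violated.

rule 3 at point 6

Zone of each point (C = within 1σ̂, B = 1σ̂–2σ̂, A = 2σ̂–3σ̂, * = beyond 3σ̂; sign = side of CL): 1:+B, 2:-B, 3:-B, 4:-B, 5:-C, 6:-A, 7:+C, 8:+B, 9:-C, 10:-B, 11:-C, 12:+B, 13:+C, 14:+C, 15:+B
Rule 3 (four of five consecutive points beyond the same 1σ limit) is satisfied at point 6.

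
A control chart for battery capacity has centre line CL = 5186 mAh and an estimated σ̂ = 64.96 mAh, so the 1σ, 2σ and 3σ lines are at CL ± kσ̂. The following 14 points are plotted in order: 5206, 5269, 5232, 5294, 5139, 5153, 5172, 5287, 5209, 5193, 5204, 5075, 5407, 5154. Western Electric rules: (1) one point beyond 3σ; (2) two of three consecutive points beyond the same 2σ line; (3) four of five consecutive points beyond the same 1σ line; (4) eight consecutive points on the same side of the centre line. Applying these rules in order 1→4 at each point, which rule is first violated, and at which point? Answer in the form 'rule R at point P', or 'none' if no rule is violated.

rule 1 at point 13

Zone of each point (C = within 1σ̂, B = 1σ̂–2σ̂, A = 2σ̂–3σ̂, * = beyond 3σ̂; sign = side of CL): 1:+C, 2:+B, 3:+C, 4:+B, 5:-C, 6:-C, 7:-C, 8:+B, 9:+C, 10:+C, 11:+C, 12:-B, 13:+*, 14:-C
Rule 1 (one point beyond the 3σ limits) is satisfied at point 13.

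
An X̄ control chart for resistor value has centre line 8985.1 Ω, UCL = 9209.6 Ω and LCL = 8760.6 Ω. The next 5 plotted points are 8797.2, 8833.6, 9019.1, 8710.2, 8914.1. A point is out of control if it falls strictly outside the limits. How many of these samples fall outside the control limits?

Compare each point to [8760.6, 9209.6]: sample 4 = 8710.2 < LCL.

1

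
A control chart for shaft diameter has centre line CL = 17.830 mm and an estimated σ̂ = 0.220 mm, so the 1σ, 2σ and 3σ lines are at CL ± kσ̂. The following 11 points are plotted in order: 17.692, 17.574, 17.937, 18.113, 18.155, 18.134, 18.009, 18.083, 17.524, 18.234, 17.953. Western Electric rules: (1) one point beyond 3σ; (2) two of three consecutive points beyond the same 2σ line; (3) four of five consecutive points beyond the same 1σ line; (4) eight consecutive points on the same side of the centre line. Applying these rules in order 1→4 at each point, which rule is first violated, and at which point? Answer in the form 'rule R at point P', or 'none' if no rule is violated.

rule 3 at point 8

Zone of each point (C = within 1σ̂, B = 1σ̂–2σ̂, A = 2σ̂–3σ̂, * = beyond 3σ̂; sign = side of CL): 1:-C, 2:-B, 3:+C, 4:+B, 5:+B, 6:+B, 7:+C, 8:+B, 9:-B, 10:+B, 11:+C
Rule 3 (four of five consecutive points beyond the same 1σ limit) is satisfied at point 8.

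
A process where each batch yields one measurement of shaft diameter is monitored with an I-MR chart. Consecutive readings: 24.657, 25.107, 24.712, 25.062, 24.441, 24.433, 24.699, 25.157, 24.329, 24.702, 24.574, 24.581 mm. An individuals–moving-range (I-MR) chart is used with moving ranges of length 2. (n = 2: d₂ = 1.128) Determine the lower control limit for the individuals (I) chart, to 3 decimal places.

X̄ = (24.657 + 25.107 + 24.712 + 25.062 + 24.441 + 24.433 + 24.699 + 25.157 + 24.329 + 24.702 + 24.574 + 24.581) / 12 = 24.7045
Moving ranges: 0.450, 0.395, 0.350, 0.621, 0.008, 0.266, 0.458, 0.828, 0.373, 0.128, 0.007; M̄R̄ = 3.8840 / 11 = 0.3531
LCL = X̄ − 3·M̄R̄/d₂ = 24.7045 − 3 × 0.3531 / 1.128 = 23.7654

23.765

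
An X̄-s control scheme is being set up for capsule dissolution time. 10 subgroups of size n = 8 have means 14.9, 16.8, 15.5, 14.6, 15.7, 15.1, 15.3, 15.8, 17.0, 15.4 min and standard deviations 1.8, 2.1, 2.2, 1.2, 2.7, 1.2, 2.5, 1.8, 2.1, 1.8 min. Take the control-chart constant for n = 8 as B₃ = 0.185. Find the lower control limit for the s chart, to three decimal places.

s̄ = (1.8 + 2.1 + 2.2 + 1.2 + 2.7 + 1.2 + 2.5 + 1.8 + 2.1 + 1.8) / 10 = 1.9400
LCL_s = B₃·s̄ = 0.185 × 1.9400 = 0.3589

0.359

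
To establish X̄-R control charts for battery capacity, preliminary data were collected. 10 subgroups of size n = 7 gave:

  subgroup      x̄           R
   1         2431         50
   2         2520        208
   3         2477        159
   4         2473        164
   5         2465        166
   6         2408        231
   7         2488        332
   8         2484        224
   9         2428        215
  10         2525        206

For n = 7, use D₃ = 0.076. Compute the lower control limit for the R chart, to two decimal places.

R̄ = (50 + 208 + 159 + 164 + 166 + 231 + 332 + 224 + 215 + 206) / 10 = 1955.0000 / 10 = 195.5000
LCL_R = D₃·R̄ = 0.076 × 195.5000 = 14.8580

14.86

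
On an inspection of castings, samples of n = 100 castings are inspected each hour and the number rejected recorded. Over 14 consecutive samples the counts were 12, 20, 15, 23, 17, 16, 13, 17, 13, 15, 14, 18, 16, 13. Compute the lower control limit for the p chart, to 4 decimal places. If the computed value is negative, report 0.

p̄ = Σdᵢ / (k·n) = 222 / (14 × 100) = 0.15857
LCL = p̄ − 3·√(p̄(1−p̄)/n) = 0.15857 − 3 × 0.03653 = 0.04899

0.0490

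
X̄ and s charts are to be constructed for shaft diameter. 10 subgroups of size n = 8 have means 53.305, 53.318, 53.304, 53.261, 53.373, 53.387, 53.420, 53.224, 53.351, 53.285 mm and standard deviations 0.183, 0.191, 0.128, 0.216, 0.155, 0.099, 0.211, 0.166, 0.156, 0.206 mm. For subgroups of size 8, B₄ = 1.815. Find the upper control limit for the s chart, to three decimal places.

0.311

s̄ = (0.183 + 0.191 + 0.128 + 0.216 + 0.155 + 0.099 + 0.211 + 0.166 + 0.156 + 0.206) / 10 = 0.1711
UCL_s = B₄·s̄ = 1.815 × 0.1711 = 0.3105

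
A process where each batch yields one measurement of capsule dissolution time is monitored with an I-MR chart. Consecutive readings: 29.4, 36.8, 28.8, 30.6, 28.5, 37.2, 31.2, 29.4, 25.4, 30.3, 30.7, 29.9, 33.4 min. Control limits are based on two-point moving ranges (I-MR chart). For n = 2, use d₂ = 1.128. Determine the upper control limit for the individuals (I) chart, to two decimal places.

X̄ = (29.4 + 36.8 + 28.8 + 30.6 + 28.5 + 37.2 + 31.2 + 29.4 + 25.4 + 30.3 + 30.7 + 29.9 + 33.4) / 13 = 30.8923
Moving ranges: 7.4, 8.0, 1.8, 2.1, 8.7, 6.0, 1.8, 4.0, 4.9, 0.4, 0.8, 3.5; M̄R̄ = 49.4000 / 12 = 4.1167
UCL = X̄ + 3·M̄R̄/d₂ = 30.8923 + 3 × 4.1167 / 1.128 = 41.8409

41.84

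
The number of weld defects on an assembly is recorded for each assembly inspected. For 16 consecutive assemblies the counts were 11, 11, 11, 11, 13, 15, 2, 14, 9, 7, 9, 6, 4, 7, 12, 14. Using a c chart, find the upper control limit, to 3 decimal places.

19.117

c̄ = (11 + 11 + 11 + 11 + 13 + 15 + 2 + 14 + 9 + 7 + 9 + 6 + 4 + 7 + 12 + 14) / 16 = 156 / 16 = 9.7500
UCL = c̄ + 3√c̄ = 9.7500 + 3 × √9.7500 = 9.7500 + 3 × 3.1225 = 19.1175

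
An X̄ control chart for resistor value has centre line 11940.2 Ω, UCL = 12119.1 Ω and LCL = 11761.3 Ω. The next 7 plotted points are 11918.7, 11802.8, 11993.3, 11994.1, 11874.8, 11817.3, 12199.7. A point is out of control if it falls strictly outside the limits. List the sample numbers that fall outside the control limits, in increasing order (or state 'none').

7

Compare each point to [11761.3, 12119.1]: sample 7 = 12199.7 > UCL.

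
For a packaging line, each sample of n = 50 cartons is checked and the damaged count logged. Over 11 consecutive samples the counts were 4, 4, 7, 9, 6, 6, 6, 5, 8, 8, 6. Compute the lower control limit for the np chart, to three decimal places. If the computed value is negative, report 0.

p̄ = Σdᵢ / (k·n) = 69 / (11 × 50) = 0.12545
LCL = np̄ − 3·√(np̄(1−p̄)) = 6.2727 − 3 × 2.3422 = -0.7538 → 0 (negative, so LCL = 0)

0.000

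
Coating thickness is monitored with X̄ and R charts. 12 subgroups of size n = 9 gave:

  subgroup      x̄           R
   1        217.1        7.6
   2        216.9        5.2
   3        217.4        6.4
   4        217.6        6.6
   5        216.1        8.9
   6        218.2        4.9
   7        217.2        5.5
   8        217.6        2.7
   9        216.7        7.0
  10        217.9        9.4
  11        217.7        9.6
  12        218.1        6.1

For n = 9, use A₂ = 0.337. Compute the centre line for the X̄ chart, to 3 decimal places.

217.375

X̄̄ = (217.1 + 216.9 + 217.4 + 217.6 + 216.1 + 218.2 + 217.2 + 217.6 + 216.7 + 217.9 + 217.7 + 218.1) / 12 = 2608.5000 / 12 = 217.3750
CL = X̄̄ = 217.3750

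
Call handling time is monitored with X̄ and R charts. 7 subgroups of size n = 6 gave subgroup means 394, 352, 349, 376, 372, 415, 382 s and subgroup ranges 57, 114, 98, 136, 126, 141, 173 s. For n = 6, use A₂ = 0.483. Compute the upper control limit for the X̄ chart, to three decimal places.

X̄̄ = (394 + 352 + 349 + 376 + 372 + 415 + 382) / 7 = 2640.0000 / 7 = 377.1429
R̄ = (57 + 114 + 98 + 136 + 126 + 141 + 173) / 7 = 845.0000 / 7 = 120.7143
UCL = X̄̄ + A₂·R̄ = 377.1429 + 0.483 × 120.7143 = 435.4479

435.448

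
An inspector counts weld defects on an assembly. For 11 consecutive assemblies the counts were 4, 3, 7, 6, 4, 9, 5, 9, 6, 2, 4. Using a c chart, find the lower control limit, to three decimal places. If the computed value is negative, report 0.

0.000

c̄ = (4 + 3 + 7 + 6 + 4 + 9 + 5 + 9 + 6 + 2 + 4) / 11 = 59 / 11 = 5.3636
LCL = c̄ − 3√c̄ = 5.3636 − 3 × 2.3160 = -1.5842 → 0 (cannot be negative)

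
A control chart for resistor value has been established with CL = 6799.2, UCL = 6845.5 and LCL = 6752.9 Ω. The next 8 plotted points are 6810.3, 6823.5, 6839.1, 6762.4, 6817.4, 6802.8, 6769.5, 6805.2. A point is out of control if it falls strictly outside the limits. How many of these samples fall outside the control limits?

All 8 points lie within [6752.9, 6845.5].

0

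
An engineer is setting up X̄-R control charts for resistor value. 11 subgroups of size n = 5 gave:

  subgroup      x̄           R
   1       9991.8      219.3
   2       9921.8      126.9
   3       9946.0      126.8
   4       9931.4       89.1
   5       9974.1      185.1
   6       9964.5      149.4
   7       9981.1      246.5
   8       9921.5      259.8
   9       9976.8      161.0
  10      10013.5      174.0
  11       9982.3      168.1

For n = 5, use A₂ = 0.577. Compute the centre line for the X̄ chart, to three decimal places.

X̄̄ = (9991.8 + 9921.8 + 9946.0 + 9931.4 + 9974.1 + 9964.5 + 9981.1 + 9921.5 + 9976.8 + 10013.5 + 9982.3) / 11 = 109604.8000 / 11 = 9964.0727
CL = X̄̄ = 9964.0727

9964.073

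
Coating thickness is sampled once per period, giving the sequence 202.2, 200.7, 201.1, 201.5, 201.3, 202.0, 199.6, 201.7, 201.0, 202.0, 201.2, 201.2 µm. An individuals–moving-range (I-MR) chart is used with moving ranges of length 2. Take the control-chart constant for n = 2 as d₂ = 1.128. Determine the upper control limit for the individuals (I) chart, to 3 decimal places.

X̄ = (202.2 + 200.7 + 201.1 + 201.5 + 201.3 + 202.0 + 199.6 + 201.7 + 201.0 + 202.0 + 201.2 + 201.2) / 12 = 201.2917
Moving ranges: 1.5, 0.4, 0.4, 0.2, 0.7, 2.4, 2.1, 0.7, 1.0, 0.8, 0.0; M̄R̄ = 10.2000 / 11 = 0.9273
UCL = X̄ + 3·M̄R̄/d₂ = 201.2917 + 3 × 0.9273 / 1.128 = 203.7578

203.758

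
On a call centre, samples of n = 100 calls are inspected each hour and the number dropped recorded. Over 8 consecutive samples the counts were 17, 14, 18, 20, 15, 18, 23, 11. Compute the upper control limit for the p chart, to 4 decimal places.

p̄ = Σdᵢ / (k·n) = 136 / (8 × 100) = 0.17000
UCL = p̄ + 3·√(p̄(1−p̄)/n) = 0.17000 + 3 × √(0.17000×0.83000/100) = 0.17000 + 3 × 0.03756 = 0.28269

0.2827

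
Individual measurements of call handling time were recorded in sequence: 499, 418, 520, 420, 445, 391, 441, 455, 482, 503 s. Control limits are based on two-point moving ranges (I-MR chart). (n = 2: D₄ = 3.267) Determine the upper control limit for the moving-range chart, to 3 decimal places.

Moving ranges: 81, 102, 100, 25, 54, 50, 14, 27, 21; M̄R̄ = 474.0000 / 9 = 52.6667
UCL_MR = D₄·M̄R̄ = 3.267 × 52.6667 = 172.0620

172.062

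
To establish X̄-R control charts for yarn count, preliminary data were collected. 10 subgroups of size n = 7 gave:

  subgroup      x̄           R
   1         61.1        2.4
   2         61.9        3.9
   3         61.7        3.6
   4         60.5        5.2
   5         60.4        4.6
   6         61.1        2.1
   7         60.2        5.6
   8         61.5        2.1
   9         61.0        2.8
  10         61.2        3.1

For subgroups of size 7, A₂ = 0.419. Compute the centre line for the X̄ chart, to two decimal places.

X̄̄ = (61.1 + 61.9 + 61.7 + 60.5 + 60.4 + 61.1 + 60.2 + 61.5 + 61.0 + 61.2) / 10 = 610.6000 / 10 = 61.0600
CL = X̄̄ = 61.0600

61.06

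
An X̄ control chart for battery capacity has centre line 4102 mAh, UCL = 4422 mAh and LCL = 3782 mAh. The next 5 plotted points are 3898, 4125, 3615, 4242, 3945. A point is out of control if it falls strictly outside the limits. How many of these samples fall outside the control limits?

Compare each point to [3782, 4422]: sample 3 = 3615 < LCL.

1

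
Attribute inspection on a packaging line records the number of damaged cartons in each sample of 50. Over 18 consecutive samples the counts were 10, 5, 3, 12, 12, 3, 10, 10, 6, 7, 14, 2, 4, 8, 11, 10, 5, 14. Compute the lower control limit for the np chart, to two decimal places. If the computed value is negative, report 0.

p̄ = Σdᵢ / (k·n) = 146 / (18 × 50) = 0.16222
LCL = np̄ − 3·√(np̄(1−p̄)) = 8.1111 − 3 × 2.6068 = 0.2908

0.29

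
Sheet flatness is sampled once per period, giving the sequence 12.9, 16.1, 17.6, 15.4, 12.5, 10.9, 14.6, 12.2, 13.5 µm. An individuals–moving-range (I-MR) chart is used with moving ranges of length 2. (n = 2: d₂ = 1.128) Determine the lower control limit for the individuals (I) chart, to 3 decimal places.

X̄ = (12.9 + 16.1 + 17.6 + 15.4 + 12.5 + 10.9 + 14.6 + 12.2 + 13.5) / 9 = 13.9667
Moving ranges: 3.2, 1.5, 2.2, 2.9, 1.6, 3.7, 2.4, 1.3; M̄R̄ = 18.8000 / 8 = 2.3500
LCL = X̄ − 3·M̄R̄/d₂ = 13.9667 − 3 × 2.3500 / 1.128 = 7.7167

7.717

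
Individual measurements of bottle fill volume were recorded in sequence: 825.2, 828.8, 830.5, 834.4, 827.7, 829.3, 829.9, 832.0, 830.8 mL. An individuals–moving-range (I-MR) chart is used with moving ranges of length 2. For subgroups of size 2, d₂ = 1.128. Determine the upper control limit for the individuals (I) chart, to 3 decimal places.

836.959

X̄ = (825.2 + 828.8 + 830.5 + 834.4 + 827.7 + 829.3 + 829.9 + 832.0 + 830.8) / 9 = 829.8444
Moving ranges: 3.6, 1.7, 3.9, 6.7, 1.6, 0.6, 2.1, 1.2; M̄R̄ = 21.4000 / 8 = 2.6750
UCL = X̄ + 3·M̄R̄/d₂ = 829.8444 + 3 × 2.6750 / 1.128 = 836.9588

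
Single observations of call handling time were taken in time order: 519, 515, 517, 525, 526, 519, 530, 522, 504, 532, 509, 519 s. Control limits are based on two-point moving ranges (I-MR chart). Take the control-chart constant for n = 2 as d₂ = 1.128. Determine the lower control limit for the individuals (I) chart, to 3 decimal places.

X̄ = (519 + 515 + 517 + 525 + 526 + 519 + 530 + 522 + 504 + 532 + 509 + 519) / 12 = 519.7500
Moving ranges: 4, 2, 8, 1, 7, 11, 8, 18, 28, 23, 10; M̄R̄ = 120.0000 / 11 = 10.9091
LCL = X̄ − 3·M̄R̄/d₂ = 519.7500 − 3 × 10.9091 / 1.128 = 490.7365

490.736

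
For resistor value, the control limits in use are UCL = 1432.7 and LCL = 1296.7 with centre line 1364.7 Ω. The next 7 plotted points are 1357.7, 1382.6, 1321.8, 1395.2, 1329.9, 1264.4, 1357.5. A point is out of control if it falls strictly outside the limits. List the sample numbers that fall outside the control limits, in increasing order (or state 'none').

Compare each point to [1296.7, 1432.7]: sample 6 = 1264.4 < LCL.

6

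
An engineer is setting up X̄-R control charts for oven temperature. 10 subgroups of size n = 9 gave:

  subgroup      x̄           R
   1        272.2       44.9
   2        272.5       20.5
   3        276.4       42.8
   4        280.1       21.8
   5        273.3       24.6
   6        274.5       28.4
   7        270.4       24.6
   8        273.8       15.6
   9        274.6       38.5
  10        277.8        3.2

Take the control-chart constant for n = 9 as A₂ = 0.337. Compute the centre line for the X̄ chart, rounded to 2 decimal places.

X̄̄ = (272.2 + 272.5 + 276.4 + 280.1 + 273.3 + 274.5 + 270.4 + 273.8 + 274.6 + 277.8) / 10 = 2745.6000 / 10 = 274.5600
CL = X̄̄ = 274.5600

274.56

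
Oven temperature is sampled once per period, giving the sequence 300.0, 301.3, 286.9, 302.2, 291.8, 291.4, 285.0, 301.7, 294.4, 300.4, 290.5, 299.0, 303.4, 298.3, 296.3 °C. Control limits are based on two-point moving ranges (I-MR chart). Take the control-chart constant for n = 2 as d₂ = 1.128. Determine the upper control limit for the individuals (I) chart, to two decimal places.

316.71

X̄ = (300.0 + 301.3 + 286.9 + 302.2 + 291.8 + 291.4 + 285.0 + 301.7 + 294.4 + 300.4 + 290.5 + 299.0 + 303.4 + 298.3 + 296.3) / 15 = 296.1733
Moving ranges: 1.3, 14.4, 15.3, 10.4, 0.4, 6.4, 16.7, 7.3, 6.0, 9.9, 8.5, 4.4, 5.1, 2.0; M̄R̄ = 108.1000 / 14 = 7.7214
UCL = X̄ + 3·M̄R̄/d₂ = 296.1733 + 3 × 7.7214 / 1.128 = 316.7090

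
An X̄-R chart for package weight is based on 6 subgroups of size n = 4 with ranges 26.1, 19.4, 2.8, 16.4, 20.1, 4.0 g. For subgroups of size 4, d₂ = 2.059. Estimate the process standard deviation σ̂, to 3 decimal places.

R̄ = (26.1 + 19.4 + 2.8 + 16.4 + 20.1 + 4.0) / 6 = 14.8000
σ̂ = R̄ / d₂ = 14.8000 / 2.059 = 7.1880

7.188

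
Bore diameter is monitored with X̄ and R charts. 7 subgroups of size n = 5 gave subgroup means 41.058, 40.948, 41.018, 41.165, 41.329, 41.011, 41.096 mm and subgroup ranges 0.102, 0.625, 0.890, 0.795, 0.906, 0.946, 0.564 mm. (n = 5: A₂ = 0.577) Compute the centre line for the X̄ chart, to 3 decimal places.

41.089

X̄̄ = (41.058 + 40.948 + 41.018 + 41.165 + 41.329 + 41.011 + 41.096) / 7 = 287.6250 / 7 = 41.0893
CL = X̄̄ = 41.0893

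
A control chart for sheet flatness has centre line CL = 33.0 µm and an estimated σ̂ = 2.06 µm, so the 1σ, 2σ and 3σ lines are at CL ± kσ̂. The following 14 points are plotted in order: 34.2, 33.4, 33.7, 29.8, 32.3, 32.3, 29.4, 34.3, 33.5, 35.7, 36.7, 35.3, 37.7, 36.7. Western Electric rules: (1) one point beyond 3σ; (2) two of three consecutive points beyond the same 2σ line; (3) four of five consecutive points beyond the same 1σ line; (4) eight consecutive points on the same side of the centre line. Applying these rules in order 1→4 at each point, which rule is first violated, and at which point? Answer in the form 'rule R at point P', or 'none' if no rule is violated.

Zone of each point (C = within 1σ̂, B = 1σ̂–2σ̂, A = 2σ̂–3σ̂, * = beyond 3σ̂; sign = side of CL): 1:+C, 2:+C, 3:+C, 4:-B, 5:-C, 6:-C, 7:-B, 8:+C, 9:+C, 10:+B, 11:+B, 12:+B, 13:+A, 14:+B
Rule 3 (four of five consecutive points beyond the same 1σ limit) is satisfied at point 13.

rule 3 at point 13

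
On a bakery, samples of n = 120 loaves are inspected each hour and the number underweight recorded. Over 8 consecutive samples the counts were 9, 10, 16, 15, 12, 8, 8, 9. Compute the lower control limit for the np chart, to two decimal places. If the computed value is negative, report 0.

1.44

p̄ = Σdᵢ / (k·n) = 87 / (8 × 120) = 0.09062
LCL = np̄ − 3·√(np̄(1−p̄)) = 10.8750 − 3 × 3.1448 = 1.4407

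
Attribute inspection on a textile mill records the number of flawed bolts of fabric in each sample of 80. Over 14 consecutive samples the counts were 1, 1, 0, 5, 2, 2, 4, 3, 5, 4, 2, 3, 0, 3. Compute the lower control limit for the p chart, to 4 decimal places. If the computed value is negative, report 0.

p̄ = Σdᵢ / (k·n) = 35 / (14 × 80) = 0.03125
LCL = p̄ − 3·√(p̄(1−p̄)/n) = 0.03125 − 3 × 0.01945 = -0.02711 → 0 (negative, so LCL = 0)

0.0000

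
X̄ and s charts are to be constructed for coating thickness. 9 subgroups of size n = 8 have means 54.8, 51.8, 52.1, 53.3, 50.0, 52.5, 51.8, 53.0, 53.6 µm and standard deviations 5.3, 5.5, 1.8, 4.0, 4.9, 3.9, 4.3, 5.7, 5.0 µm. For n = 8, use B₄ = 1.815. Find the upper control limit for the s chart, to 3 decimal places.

8.147

s̄ = (5.3 + 5.5 + 1.8 + 4.0 + 4.9 + 3.9 + 4.3 + 5.7 + 5.0) / 9 = 4.4889
UCL_s = B₄·s̄ = 1.815 × 4.4889 = 8.1473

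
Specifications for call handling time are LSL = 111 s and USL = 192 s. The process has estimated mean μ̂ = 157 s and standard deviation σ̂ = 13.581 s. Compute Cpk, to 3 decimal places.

Cpu = (USL − μ̂) / (3σ̂) = (192 − 157) / (3 × 13.581) = 0.8590; Cpl = (μ̂ − LSL) / (3σ̂) = (157 − 111) / (3 × 13.581) = 1.1290; Cpk = min(Cpu, Cpl) = 0.8590

0.859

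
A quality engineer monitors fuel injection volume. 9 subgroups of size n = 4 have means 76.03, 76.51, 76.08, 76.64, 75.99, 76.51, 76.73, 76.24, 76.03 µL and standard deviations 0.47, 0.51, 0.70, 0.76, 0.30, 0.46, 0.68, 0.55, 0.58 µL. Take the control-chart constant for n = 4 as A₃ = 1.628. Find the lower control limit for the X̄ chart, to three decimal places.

75.400

X̄̄ = (76.03 + 76.51 + 76.08 + 76.64 + 75.99 + 76.51 + 76.73 + 76.24 + 76.03) / 9 = 76.3067
s̄ = (0.47 + 0.51 + 0.70 + 0.76 + 0.30 + 0.46 + 0.68 + 0.55 + 0.58) / 9 = 0.5567
LCL = X̄̄ − A₃·s̄ = 76.3067 − 1.628 × 0.5567 = 75.4004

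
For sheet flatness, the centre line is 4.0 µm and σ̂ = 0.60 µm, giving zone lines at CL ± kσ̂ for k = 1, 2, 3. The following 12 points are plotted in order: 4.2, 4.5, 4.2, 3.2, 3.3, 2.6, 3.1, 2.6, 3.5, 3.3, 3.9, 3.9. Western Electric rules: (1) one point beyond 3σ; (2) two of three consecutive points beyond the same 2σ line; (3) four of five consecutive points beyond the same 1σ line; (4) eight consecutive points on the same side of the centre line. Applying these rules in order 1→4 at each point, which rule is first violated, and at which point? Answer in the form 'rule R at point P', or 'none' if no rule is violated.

rule 3 at point 7

Zone of each point (C = within 1σ̂, B = 1σ̂–2σ̂, A = 2σ̂–3σ̂, * = beyond 3σ̂; sign = side of CL): 1:+C, 2:+C, 3:+C, 4:-B, 5:-B, 6:-A, 7:-B, 8:-A, 9:-C, 10:-B, 11:-C, 12:-C
Rule 3 (four of five consecutive points beyond the same 1σ limit) is satisfied at point 7.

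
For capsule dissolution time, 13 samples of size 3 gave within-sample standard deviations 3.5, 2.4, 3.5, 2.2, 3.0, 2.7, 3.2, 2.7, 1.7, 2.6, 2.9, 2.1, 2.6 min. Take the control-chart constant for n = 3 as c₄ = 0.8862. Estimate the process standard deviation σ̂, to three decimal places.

s̄ = (3.5 + 2.4 + 3.5 + 2.2 + 3.0 + 2.7 + 3.2 + 2.7 + 1.7 + 2.6 + 2.9 + 2.1 + 2.6) / 13 = 2.7000
σ̂ = s̄ / c₄ = 2.7000 / 0.8862 = 3.0467

3.047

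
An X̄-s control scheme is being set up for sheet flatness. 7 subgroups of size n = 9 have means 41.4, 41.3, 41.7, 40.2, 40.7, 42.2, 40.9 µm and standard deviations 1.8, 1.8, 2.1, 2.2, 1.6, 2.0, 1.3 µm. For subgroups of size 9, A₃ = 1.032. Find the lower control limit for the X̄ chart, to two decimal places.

X̄̄ = (41.4 + 41.3 + 41.7 + 40.2 + 40.7 + 42.2 + 40.9) / 7 = 41.2000
s̄ = (1.8 + 1.8 + 2.1 + 2.2 + 1.6 + 2.0 + 1.3) / 7 = 1.8286
LCL = X̄̄ − A₃·s̄ = 41.2000 − 1.032 × 1.8286 = 39.3129

39.31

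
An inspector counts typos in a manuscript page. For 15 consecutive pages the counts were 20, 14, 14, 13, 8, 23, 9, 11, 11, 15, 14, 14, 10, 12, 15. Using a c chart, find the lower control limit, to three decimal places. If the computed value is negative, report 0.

2.497

c̄ = (20 + 14 + 14 + 13 + 8 + 23 + 9 + 11 + 11 + 15 + 14 + 14 + 10 + 12 + 15) / 15 = 203 / 15 = 13.5333
LCL = c̄ − 3√c̄ = 13.5333 − 3 × 3.6788 = 2.4970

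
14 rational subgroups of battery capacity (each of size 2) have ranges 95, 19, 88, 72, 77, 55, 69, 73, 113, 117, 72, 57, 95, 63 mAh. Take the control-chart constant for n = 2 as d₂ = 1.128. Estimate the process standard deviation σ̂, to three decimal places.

R̄ = (95 + 19 + 88 + 72 + 77 + 55 + 69 + 73 + 113 + 117 + 72 + 57 + 95 + 63) / 14 = 76.0714
σ̂ = R̄ / d₂ = 76.0714 / 1.128 = 67.4392

67.439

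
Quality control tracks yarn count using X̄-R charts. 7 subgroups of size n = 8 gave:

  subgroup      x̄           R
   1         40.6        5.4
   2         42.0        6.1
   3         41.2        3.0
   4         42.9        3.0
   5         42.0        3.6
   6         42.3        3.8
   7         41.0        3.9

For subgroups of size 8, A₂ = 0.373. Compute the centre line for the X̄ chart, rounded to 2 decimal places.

41.71

X̄̄ = (40.6 + 42.0 + 41.2 + 42.9 + 42.0 + 42.3 + 41.0) / 7 = 292.0000 / 7 = 41.7143
CL = X̄̄ = 41.7143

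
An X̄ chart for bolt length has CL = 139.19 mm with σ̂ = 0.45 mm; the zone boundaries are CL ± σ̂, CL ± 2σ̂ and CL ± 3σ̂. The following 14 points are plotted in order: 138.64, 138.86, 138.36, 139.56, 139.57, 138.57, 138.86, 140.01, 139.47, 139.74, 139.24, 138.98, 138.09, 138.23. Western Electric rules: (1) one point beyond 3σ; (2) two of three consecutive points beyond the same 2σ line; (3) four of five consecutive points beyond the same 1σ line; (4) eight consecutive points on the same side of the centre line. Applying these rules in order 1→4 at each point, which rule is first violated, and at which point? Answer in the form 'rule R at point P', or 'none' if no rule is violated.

rule 2 at point 14

Zone of each point (C = within 1σ̂, B = 1σ̂–2σ̂, A = 2σ̂–3σ̂, * = beyond 3σ̂; sign = side of CL): 1:-B, 2:-C, 3:-B, 4:+C, 5:+C, 6:-B, 7:-C, 8:+B, 9:+C, 10:+B, 11:+C, 12:-C, 13:-A, 14:-A
Rule 2 (two of three consecutive points beyond the same 2σ limit) is satisfied at point 14.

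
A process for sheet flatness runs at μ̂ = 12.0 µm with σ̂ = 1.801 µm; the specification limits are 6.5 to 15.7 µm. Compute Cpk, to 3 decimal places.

Cpu = (USL − μ̂) / (3σ̂) = (15.7 − 12.0) / (3 × 1.801) = 0.6848; Cpl = (μ̂ − LSL) / (3σ̂) = (12.0 − 6.5) / (3 × 1.801) = 1.0180; Cpk = min(Cpu, Cpl) = 0.6848

0.685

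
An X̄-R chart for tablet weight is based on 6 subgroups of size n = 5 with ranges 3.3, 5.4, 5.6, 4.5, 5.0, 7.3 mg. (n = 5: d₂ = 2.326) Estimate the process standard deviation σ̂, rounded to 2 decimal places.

2.23

R̄ = (3.3 + 5.4 + 5.6 + 4.5 + 5.0 + 7.3) / 6 = 5.1833
σ̂ = R̄ / d₂ = 5.1833 / 2.326 = 2.2284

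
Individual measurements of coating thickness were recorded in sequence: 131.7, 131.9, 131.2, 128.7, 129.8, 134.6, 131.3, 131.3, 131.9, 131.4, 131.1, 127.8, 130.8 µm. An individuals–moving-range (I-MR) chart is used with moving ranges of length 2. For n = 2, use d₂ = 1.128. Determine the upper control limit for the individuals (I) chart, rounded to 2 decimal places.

135.54

X̄ = (131.7 + 131.9 + 131.2 + 128.7 + 129.8 + 134.6 + 131.3 + 131.3 + 131.9 + 131.4 + 131.1 + 127.8 + 130.8) / 13 = 131.0385
Moving ranges: 0.2, 0.7, 2.5, 1.1, 4.8, 3.3, 0.0, 0.6, 0.5, 0.3, 3.3, 3.0; M̄R̄ = 20.3000 / 12 = 1.6917
UCL = X̄ + 3·M̄R̄/d₂ = 131.0385 + 3 × 1.6917 / 1.128 = 135.5376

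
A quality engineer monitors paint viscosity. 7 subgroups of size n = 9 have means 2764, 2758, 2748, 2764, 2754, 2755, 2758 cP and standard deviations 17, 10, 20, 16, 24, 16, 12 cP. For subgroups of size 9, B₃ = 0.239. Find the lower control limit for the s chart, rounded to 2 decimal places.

3.93

s̄ = (17 + 10 + 20 + 16 + 24 + 16 + 12) / 7 = 16.4286
LCL_s = B₃·s̄ = 0.239 × 16.4286 = 3.9264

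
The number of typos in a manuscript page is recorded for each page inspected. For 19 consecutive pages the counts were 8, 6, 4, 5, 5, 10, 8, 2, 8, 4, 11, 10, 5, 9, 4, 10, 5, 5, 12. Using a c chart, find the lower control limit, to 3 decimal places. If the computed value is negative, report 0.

c̄ = (8 + 6 + 4 + 5 + 5 + 10 + 8 + 2 + 8 + 4 + 11 + 10 + 5 + 9 + 4 + 10 + 5 + 5 + 12) / 19 = 131 / 19 = 6.8947
LCL = c̄ − 3√c̄ = 6.8947 − 3 × 2.6258 = -0.9826 → 0 (cannot be negative)

0.000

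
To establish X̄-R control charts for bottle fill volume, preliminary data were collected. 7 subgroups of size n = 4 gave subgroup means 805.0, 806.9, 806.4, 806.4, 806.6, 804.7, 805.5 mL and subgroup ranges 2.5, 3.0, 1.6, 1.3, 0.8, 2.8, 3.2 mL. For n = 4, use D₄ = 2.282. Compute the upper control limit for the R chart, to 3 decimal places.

R̄ = (2.5 + 3.0 + 1.6 + 1.3 + 0.8 + 2.8 + 3.2) / 7 = 15.2000 / 7 = 2.1714
UCL_R = D₄·R̄ = 2.282 × 2.1714 = 4.9552

4.955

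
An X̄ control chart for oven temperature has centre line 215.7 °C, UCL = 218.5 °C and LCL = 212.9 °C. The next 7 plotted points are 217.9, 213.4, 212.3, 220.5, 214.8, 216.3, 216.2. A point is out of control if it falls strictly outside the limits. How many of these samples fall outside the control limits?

Compare each point to [212.9, 218.5]: sample 3 = 212.3 < LCL; sample 4 = 220.5 > UCL.

2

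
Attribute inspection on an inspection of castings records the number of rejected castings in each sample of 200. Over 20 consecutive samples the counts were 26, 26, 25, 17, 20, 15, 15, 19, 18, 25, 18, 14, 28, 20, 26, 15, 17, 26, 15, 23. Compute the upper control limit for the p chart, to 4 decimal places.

0.1662

p̄ = Σdᵢ / (k·n) = 408 / (20 × 200) = 0.10200
UCL = p̄ + 3·√(p̄(1−p̄)/n) = 0.10200 + 3 × √(0.10200×0.89800/200) = 0.10200 + 3 × 0.02140 = 0.16620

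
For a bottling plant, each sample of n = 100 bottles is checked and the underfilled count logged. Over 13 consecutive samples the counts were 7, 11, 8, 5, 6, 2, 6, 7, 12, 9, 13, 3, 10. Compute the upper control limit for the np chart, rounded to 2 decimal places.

p̄ = Σdᵢ / (k·n) = 99 / (13 × 100) = 0.07615
UCL = np̄ + 3·√(np̄(1−p̄)) = 7.6154 + 3 × √(7.6154×0.92385) = 7.6154 + 3 × 2.6524 = 15.5727

15.57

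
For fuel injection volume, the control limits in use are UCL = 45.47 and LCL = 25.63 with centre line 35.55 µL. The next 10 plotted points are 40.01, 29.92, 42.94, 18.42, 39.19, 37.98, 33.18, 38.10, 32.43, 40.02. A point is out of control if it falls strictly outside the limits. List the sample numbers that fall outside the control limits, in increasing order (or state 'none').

Compare each point to [25.63, 45.47]: sample 4 = 18.42 < LCL.

4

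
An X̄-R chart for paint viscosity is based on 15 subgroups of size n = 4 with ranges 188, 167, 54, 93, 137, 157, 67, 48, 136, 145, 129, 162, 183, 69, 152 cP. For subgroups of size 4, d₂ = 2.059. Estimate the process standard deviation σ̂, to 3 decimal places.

61.098

R̄ = (188 + 167 + 54 + 93 + 137 + 157 + 67 + 48 + 136 + 145 + 129 + 162 + 183 + 69 + 152) / 15 = 125.8000
σ̂ = R̄ / d₂ = 125.8000 / 2.059 = 61.0976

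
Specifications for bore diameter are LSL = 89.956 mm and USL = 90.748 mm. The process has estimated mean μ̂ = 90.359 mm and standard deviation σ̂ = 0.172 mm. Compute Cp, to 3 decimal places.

Cp = (USL − LSL) / (6σ̂) = (90.748 − 89.956) / (6 × 0.172) = 0.7920 / 1.0320 = 0.7674

0.767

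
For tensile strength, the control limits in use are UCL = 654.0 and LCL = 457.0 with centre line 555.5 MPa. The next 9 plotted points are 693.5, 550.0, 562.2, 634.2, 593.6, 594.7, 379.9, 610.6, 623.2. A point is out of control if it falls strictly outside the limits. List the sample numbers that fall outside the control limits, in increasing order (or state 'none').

1, 7

Compare each point to [457.0, 654.0]: sample 1 = 693.5 > UCL; sample 7 = 379.9 < LCL.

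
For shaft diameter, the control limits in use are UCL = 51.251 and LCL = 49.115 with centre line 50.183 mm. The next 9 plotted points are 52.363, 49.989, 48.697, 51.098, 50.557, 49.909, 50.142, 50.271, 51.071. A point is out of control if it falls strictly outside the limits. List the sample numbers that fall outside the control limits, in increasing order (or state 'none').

Compare each point to [49.115, 51.251]: sample 1 = 52.363 > UCL; sample 3 = 48.697 < LCL.

1, 3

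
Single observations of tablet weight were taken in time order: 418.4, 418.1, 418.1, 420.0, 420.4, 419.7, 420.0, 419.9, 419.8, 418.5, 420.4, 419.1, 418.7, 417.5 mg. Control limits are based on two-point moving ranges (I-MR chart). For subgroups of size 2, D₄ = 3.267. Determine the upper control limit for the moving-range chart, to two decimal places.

2.49

Moving ranges: 0.3, 0.0, 1.9, 0.4, 0.7, 0.3, 0.1, 0.1, 1.3, 1.9, 1.3, 0.4, 1.2; M̄R̄ = 9.9000 / 13 = 0.7615
UCL_MR = D₄·M̄R̄ = 3.267 × 0.7615 = 2.4879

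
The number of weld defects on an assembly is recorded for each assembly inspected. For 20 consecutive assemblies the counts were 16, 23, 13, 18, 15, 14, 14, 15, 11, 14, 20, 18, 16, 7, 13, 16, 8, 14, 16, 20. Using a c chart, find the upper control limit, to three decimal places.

c̄ = (16 + 23 + 13 + 18 + 15 + 14 + 14 + 15 + 11 + 14 + 20 + 18 + 16 + 7 + 13 + 16 + 8 + 14 + 16 + 20) / 20 = 301 / 20 = 15.0500
UCL = c̄ + 3√c̄ = 15.0500 + 3 × √15.0500 = 15.0500 + 3 × 3.8794 = 26.6883

26.688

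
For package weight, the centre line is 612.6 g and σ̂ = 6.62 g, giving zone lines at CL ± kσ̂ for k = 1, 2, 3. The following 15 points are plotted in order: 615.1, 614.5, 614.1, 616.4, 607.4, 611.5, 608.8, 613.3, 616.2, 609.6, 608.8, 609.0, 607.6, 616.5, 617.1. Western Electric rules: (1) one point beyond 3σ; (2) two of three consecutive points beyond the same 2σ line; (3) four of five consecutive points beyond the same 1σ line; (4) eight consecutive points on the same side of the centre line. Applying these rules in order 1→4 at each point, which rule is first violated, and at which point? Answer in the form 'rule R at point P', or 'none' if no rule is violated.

Zone of each point (C = within 1σ̂, B = 1σ̂–2σ̂, A = 2σ̂–3σ̂, * = beyond 3σ̂; sign = side of CL): 1:+C, 2:+C, 3:+C, 4:+C, 5:-C, 6:-C, 7:-C, 8:+C, 9:+C, 10:-C, 11:-C, 12:-C, 13:-C, 14:+C, 15:+C
No rule fires across all 15 points.

none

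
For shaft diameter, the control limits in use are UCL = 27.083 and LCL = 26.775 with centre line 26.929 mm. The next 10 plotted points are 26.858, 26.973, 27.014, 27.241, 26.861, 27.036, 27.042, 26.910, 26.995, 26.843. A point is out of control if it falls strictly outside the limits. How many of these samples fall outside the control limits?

1

Compare each point to [26.775, 27.083]: sample 4 = 27.241 > UCL.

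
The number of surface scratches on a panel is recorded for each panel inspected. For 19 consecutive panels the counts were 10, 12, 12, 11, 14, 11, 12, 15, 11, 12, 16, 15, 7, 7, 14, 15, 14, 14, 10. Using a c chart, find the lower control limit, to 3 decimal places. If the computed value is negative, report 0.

1.727

c̄ = (10 + 12 + 12 + 11 + 14 + 11 + 12 + 15 + 11 + 12 + 16 + 15 + 7 + 7 + 14 + 15 + 14 + 14 + 10) / 19 = 232 / 19 = 12.2105
LCL = c̄ − 3√c̄ = 12.2105 − 3 × 3.4944 = 1.7275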